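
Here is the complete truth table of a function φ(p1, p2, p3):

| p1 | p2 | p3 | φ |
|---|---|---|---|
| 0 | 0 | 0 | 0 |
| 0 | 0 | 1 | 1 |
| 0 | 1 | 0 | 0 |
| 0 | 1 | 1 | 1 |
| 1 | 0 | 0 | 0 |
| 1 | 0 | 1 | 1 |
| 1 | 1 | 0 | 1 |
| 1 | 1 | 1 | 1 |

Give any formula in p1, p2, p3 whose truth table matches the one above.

φ(p1, p2, p3) = ~((((~p1 & ~p2) & ~p3) | ((~p1 & p2) & ~p3)) | ((p1 & ~p2) & ~p3))

φ is 0 on only 3 rows — (0,0,0), (0,1,0), (1,0,0). Writing each as a minterm (¬p1·¬p2·¬p3, ¬p1·p2·¬p3, p1·¬p2·¬p3) and OR-ing them characterizes exactly where φ=0, so φ is the negation of that disjunction.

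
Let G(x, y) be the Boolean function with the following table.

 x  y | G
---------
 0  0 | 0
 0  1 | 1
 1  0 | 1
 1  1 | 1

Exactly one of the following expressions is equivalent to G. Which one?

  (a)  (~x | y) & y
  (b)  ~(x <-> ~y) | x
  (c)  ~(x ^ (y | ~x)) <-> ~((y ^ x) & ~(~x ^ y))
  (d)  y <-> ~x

c

(a) fails at (1,0): the formula yields 0, G is 1.
(b) fails at (0,0): the formula yields 1, G is 0.
(d) fails at (1,1): the formula yields 0, G is 1.
That leaves (c). Evaluating it on every row reproduces the table of G exactly.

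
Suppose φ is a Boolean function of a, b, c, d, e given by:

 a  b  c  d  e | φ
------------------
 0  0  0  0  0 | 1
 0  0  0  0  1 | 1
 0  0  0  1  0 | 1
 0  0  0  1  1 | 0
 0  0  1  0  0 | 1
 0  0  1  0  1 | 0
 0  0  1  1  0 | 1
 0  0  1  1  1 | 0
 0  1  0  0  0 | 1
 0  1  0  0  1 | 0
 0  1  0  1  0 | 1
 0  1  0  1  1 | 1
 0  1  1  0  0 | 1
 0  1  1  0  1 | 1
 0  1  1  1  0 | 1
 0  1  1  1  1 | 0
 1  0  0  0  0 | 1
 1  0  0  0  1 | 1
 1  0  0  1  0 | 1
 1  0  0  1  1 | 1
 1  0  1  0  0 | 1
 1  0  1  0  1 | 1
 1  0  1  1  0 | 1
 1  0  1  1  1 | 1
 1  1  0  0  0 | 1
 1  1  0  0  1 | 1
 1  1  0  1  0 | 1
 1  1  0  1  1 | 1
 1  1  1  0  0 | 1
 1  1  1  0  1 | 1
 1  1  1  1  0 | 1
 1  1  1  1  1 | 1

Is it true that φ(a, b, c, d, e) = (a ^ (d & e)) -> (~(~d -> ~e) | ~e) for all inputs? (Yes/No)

Check the formula against φ row by row:
  a=0, b=0, c=0, d=0, e=0: formula gives 1, φ = 1 ✓
  a=0, b=0, c=0, d=0, e=1: formula gives 1, φ = 1 ✓
  a=0, b=0, c=0, d=1, e=0: formula gives 1, φ = 1 ✓
  a=0, b=0, c=0, d=1, e=1: formula gives 0, φ = 0 ✓
  …
  a=0, b=0, c=1, d=0, e=1: formula gives 1, but φ = 0 ✗
A single disagreement suffices: at (0,0,1,0,1) they differ, so the formula does not compute φ.

No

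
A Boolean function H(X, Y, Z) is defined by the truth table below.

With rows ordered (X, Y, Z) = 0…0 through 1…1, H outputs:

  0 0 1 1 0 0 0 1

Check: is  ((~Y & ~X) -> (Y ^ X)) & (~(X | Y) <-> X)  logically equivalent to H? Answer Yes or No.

Evaluate ((~Y & ~X) -> (Y ^ X)) & (~(X | Y) <-> X) on each row and compare to H:
  X=0, Y=0, Z=0: formula gives 0, H = 0 ✓
  X=0, Y=0, Z=1: formula gives 0, H = 0 ✓
  X=0, Y=1, Z=0: formula gives 1, H = 1 ✓
  X=0, Y=1, Z=1: formula gives 1, H = 1 ✓
  X=1, Y=0, Z=0: formula gives 0, H = 0 ✓
  …
  X=1, Y=1, Z=1: formula gives 0, but H = 1 ✗
A single disagreement suffices: at (1,1,1) they differ, so the formula does not compute H.

No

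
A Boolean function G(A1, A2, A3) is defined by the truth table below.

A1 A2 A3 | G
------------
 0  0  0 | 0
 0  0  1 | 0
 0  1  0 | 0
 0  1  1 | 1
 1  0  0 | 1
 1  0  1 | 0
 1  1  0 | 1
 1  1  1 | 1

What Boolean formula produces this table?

G(A1, A2, A3) = ((((~A1 & A2) & A3) | ((A1 & ~A2) & ~A3)) | ((A1 & A2) & ~A3)) | ((A1 & A2) & A3)

G=1 on 4 inputs: (0,1,1), (1,0,0), (1,1,0), (1,1,1). Reading each as a conjunction of literals (¬A1·A2·A3, A1·¬A2·¬A3, A1·A2·¬A3, A1·A2·A3) and taking the OR gives the canonical DNF.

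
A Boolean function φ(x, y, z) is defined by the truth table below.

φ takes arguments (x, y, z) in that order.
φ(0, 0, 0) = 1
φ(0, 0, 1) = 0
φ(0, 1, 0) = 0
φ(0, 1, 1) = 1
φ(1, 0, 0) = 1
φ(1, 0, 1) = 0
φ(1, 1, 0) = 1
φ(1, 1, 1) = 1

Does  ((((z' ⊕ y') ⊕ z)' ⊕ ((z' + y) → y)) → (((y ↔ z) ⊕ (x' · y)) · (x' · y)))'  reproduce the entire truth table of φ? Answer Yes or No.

Yes

Test each input against both φ and the formula:
  x=0, y=0, z=0: formula gives 1, φ = 1 ✓
  x=0, y=0, z=1: formula gives 0, φ = 0 ✓
  x=0, y=1, z=0: formula gives 0, φ = 0 ✓
  x=0, y=1, z=1: formula gives 1, φ = 1 ✓
  x=1, y=0, z=0: formula gives 1, φ = 1 ✓
  … (the remaining 3 rows also agree.)
Every row agrees, so the formula is equivalent.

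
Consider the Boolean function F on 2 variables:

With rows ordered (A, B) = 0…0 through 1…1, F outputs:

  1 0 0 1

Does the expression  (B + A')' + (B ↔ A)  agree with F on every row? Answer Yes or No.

Evaluate (B + A')' + (B ↔ A) on each row and compare to F:
  A=0, B=0: formula gives 1, F = 1 ✓
  A=0, B=1: formula gives 0, F = 0 ✓
  A=1, B=0: formula gives 1, but F = 0 ✗
A single disagreement suffices: at (1,0) they differ, so the formula does not compute F.

No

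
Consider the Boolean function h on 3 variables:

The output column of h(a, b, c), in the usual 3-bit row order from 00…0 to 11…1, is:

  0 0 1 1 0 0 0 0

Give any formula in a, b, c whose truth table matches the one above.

Collect the rows where h=1 — (0,1,0), (0,1,1) — and write one minterm per row: ¬a·b·¬c, ¬a·b·c. Their union (logical OR) reproduces the table exactly.

h(a, b, c) = ((¬a ∧ b) ∧ ¬c) ∨ ((¬a ∧ b) ∧ c)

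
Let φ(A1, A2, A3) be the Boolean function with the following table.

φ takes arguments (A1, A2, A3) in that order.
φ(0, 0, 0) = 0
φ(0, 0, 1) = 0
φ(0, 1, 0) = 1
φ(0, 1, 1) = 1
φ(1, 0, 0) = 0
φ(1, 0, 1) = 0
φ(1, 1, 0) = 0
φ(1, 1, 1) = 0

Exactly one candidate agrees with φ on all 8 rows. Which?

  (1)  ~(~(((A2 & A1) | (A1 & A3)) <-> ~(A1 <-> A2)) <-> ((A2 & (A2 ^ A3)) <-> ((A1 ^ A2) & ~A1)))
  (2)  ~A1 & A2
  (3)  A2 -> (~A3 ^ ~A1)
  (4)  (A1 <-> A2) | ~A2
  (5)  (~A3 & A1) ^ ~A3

2

(1): at (0,0,0) it gives 1, but φ = 0 — eliminated.
(3): at (0,0,0) it gives 1, but φ = 0 — eliminated.
(4): at (0,0,0) it gives 1, but φ = 0 — eliminated.
(5): at (0,0,0) it gives 1, but φ = 0 — eliminated.
Only (2) survives; checking it on all 8 rows confirms it matches φ.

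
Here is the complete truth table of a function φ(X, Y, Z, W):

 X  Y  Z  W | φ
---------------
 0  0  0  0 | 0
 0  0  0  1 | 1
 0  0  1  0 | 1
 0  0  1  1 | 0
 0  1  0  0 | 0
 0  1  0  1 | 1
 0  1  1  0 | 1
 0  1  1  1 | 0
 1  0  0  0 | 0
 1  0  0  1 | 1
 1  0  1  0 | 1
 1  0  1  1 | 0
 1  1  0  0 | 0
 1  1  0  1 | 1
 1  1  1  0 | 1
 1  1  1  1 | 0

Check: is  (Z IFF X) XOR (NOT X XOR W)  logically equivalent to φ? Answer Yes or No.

Yes

Check the formula against φ row by row:
  X=0, Y=0, Z=0, W=0: formula gives 0, φ = 0 ✓
  X=0, Y=0, Z=0, W=1: formula gives 1, φ = 1 ✓
  X=0, Y=0, Z=1, W=0: formula gives 1, φ = 1 ✓
  X=0, Y=0, Z=1, W=1: formula gives 0, φ = 0 ✓
  … (the remaining 12 rows also agree.)
Every row agrees, so the formula is equivalent.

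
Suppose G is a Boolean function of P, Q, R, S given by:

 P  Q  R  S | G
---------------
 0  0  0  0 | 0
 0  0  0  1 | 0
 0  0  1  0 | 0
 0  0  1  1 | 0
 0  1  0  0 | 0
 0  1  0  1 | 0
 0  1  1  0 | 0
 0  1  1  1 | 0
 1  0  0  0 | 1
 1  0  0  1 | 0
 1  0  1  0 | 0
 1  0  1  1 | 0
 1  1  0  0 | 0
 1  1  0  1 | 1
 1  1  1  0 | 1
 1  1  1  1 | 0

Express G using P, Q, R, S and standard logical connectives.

G(P, Q, R, S) = ((((P ∧ ¬Q) ∧ ¬R) ∧ ¬S) ∨ (((P ∧ Q) ∧ ¬R) ∧ S)) ∨ (((P ∧ Q) ∧ R) ∧ ¬S)

The 1-rows are (1,0,0,0), (1,1,0,1), (1,1,1,0). Each contributes one minterm — P·¬Q·¬R·¬S; P·Q·¬R·S; P·Q·R·¬S — and their disjunction is a sum-of-products form of G.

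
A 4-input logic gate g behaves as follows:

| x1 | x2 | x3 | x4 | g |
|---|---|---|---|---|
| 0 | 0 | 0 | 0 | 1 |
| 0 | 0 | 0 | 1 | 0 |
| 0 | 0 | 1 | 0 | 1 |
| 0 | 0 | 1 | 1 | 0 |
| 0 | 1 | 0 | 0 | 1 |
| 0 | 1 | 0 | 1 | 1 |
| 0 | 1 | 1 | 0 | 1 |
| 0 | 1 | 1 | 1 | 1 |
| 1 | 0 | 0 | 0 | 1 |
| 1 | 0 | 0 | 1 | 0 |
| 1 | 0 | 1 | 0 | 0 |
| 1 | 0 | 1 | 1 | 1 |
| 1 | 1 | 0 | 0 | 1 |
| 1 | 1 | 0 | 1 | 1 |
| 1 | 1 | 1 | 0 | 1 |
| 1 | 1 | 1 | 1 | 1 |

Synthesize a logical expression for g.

g(x1, x2, x3, x4) = ((((((x1' · x2') · x3') · x4) + (((x1' · x2') · x3) · x4)) + (((x1 · x2') · x3') · x4)) + (((x1 · x2') · x3) · x4'))'

g is 0 on only 4 rows — (0,0,0,1), (0,0,1,1), (1,0,0,1), (1,0,1,0). Writing each as a minterm (¬x1·¬x2·¬x3·x4, ¬x1·¬x2·x3·x4, x1·¬x2·¬x3·x4, x1·¬x2·x3·¬x4) and OR-ing them characterizes exactly where g=0, so g is the negation of that disjunction.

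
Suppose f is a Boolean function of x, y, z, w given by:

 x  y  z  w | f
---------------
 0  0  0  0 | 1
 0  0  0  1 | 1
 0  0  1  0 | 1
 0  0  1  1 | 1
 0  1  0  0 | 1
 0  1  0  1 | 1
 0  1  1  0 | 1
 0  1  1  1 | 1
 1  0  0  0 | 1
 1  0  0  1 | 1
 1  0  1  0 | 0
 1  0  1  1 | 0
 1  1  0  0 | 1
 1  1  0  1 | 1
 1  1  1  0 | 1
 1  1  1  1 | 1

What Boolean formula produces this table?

f(x, y, z, w) = NOT ((((x AND NOT y) AND z) AND NOT w) OR (((x AND NOT y) AND z) AND w))

f is 0 on only 2 rows — (1,0,1,0), (1,0,1,1). Writing each as a minterm (x·¬y·z·¬w, x·¬y·z·w) and OR-ing them characterizes exactly where f=0, so f is the negation of that disjunction.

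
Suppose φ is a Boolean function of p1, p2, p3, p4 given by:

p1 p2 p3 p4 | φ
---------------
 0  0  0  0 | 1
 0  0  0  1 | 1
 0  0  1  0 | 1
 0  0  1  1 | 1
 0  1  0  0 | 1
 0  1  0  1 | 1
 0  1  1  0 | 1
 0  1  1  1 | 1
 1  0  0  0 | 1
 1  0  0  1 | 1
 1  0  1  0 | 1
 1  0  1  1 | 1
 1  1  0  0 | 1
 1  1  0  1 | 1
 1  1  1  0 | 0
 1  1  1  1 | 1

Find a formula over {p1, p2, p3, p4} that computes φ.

φ(p1, p2, p3, p4) = ¬(((p1 ∧ p2) ∧ p3) ∧ ¬p4)

φ is 0 on exactly one input, (1,1,1,0), whose minterm is p1·p2·p3·¬p4. So φ is the negation of that single conjunction.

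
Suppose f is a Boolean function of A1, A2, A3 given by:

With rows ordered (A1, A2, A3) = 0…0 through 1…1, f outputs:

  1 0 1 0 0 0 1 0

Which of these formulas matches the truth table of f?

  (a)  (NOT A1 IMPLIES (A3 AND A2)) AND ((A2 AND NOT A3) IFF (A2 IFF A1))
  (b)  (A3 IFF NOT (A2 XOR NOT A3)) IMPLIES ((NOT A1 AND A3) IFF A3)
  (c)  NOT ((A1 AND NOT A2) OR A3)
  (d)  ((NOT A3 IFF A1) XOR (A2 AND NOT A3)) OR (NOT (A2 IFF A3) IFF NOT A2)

c

(a) fails at (0,0,0): the formula yields 0, f is 1.
(b) fails at (0,0,1): the formula yields 1, f is 0.
(d) fails at (0,0,0): the formula yields 0, f is 1.
(c) is the remaining candidate, and it agrees with f on all 8 inputs.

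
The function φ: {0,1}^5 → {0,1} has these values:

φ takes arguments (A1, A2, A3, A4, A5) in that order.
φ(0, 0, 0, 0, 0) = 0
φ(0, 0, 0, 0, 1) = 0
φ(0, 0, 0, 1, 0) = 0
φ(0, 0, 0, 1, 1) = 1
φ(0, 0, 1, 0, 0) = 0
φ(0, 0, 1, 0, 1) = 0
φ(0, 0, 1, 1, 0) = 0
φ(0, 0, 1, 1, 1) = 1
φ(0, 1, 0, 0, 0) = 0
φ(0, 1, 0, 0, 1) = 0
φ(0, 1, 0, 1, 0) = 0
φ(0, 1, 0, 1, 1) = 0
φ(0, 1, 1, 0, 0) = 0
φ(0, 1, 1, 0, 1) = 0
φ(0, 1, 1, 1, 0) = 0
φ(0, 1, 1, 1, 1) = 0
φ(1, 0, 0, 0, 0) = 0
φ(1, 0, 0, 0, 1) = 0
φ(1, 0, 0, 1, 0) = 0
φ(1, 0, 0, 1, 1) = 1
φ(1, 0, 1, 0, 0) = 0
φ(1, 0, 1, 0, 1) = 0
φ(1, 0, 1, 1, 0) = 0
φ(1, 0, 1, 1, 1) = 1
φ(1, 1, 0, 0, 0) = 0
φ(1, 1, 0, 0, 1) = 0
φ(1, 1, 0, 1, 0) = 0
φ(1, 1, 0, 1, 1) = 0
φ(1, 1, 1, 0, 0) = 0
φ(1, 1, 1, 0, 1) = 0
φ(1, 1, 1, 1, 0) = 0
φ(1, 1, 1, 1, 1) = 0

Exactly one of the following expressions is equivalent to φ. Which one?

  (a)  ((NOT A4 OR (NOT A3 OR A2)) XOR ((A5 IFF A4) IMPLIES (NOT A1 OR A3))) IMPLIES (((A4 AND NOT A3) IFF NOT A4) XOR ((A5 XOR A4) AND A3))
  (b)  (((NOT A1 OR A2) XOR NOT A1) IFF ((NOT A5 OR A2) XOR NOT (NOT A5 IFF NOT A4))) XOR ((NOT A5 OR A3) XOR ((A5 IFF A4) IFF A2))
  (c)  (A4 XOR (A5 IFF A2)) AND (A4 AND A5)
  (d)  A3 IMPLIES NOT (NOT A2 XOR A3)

c

(a) fails at (0,0,0,0,0): the formula yields 1, φ is 0.
(b) fails at (0,0,0,0,0): the formula yields 1, φ is 0.
(d) fails at (0,0,0,0,0): the formula yields 1, φ is 0.
(c) is the remaining candidate, and it agrees with φ on all 32 inputs.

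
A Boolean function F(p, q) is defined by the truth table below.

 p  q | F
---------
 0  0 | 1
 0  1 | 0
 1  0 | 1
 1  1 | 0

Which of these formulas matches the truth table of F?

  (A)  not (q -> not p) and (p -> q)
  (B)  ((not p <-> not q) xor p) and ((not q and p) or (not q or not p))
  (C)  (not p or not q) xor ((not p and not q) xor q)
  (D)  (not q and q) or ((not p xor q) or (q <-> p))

B

(A): at (0,0) it gives 0, but F = 1 — eliminated.
(C): at (0,0) it gives 0, but F = 1 — eliminated.
(D): at (1,0) it gives 0, but F = 1 — eliminated.
Only (B) survives; checking it on all 4 rows confirms it matches F.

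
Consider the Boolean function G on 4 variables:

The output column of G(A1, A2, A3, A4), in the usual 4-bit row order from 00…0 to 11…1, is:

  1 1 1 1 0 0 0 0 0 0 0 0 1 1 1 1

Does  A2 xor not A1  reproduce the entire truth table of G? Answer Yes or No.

Yes

Test each input against both G and the formula:
  A1=0, A2=0, A3=0, A4=0: formula gives 1, G = 1 ✓
  A1=0, A2=0, A3=0, A4=1: formula gives 1, G = 1 ✓
  A1=0, A2=0, A3=1, A4=0: formula gives 1, G = 1 ✓
  A1=0, A2=0, A3=1, A4=1: formula gives 1, G = 1 ✓
  …and likewise for the remaining 12 rows.
No disagreement on any input; they are logically equivalent.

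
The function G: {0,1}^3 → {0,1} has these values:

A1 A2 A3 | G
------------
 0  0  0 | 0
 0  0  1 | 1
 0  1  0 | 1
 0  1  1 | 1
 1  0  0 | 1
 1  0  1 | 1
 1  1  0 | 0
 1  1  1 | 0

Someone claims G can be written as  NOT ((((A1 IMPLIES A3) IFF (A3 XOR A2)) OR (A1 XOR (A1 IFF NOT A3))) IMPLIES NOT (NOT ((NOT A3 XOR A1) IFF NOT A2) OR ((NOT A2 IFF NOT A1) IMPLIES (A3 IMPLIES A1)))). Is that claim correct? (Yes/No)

Check the formula against G row by row:
  A1=0, A2=0, A3=0: formula gives 0, G = 0 ✓
  A1=0, A2=0, A3=1: formula gives 1, G = 1 ✓
  A1=0, A2=1, A3=0: formula gives 1, G = 1 ✓
  A1=0, A2=1, A3=1: formula gives 1, G = 1 ✓
  A1=1, A2=0, A3=0: formula gives 1, G = 1 ✓
  …
  A1=1, A2=1, A3=1: formula gives 1, but G = 0 ✗
Since they disagree at (1,1,1), the expression is not a correct formula for G.

No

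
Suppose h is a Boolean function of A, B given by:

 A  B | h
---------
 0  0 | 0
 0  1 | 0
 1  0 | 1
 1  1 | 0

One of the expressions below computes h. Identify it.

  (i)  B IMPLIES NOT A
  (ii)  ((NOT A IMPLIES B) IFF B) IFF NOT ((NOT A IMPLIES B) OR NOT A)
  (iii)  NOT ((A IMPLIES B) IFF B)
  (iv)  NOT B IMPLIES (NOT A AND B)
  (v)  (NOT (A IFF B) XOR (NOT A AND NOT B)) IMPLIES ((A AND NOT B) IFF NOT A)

(i) fails at (0,0): the formula yields 1, h is 0.
(iii) fails at (0,0): the formula yields 1, h is 0.
(iv) fails at (0,1): the formula yields 1, h is 0.
(v) fails at (1,0): the formula yields 0, h is 1.
That leaves (ii). Evaluating it on every row reproduces the table of h exactly.

ii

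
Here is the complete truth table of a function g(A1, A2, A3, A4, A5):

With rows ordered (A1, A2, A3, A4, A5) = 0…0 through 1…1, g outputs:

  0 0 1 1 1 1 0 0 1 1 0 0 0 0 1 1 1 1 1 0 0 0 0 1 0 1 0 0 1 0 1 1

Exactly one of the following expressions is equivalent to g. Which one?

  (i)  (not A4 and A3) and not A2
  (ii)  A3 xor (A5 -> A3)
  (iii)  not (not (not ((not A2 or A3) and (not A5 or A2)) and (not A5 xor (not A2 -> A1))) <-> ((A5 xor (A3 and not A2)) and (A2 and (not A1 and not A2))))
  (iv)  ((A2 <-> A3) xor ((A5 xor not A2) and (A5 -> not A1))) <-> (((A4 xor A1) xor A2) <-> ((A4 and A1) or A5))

iv

(i) disagrees with g on (0,0,0,1,0) (formula → 0, table → 1); rule it out.
(ii) disagrees with g on (0,0,0,0,0) (formula → 1, table → 0); rule it out.
(iii) disagrees with g on (0,0,0,0,0) (formula → 1, table → 0); rule it out.
That leaves (iv). Evaluating it on every row reproduces the table of g exactly.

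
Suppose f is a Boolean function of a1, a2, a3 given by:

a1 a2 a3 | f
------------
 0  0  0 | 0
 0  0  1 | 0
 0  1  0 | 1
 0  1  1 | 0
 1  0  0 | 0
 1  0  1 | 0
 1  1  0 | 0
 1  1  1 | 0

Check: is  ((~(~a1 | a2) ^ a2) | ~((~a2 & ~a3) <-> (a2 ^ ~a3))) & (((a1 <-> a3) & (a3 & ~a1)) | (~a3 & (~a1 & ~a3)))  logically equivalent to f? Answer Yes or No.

Check the formula against f row by row:
  a1=0, a2=0, a3=0: formula gives 0, f = 0 ✓
  a1=0, a2=0, a3=1: formula gives 0, f = 0 ✓
  a1=0, a2=1, a3=0: formula gives 1, f = 1 ✓
  a1=0, a2=1, a3=1: formula gives 0, f = 0 ✓
  a1=1, a2=0, a3=0: formula gives 0, f = 0 ✓
  …and likewise for the remaining 3 rows.
Every row agrees, so the formula is equivalent.

Yes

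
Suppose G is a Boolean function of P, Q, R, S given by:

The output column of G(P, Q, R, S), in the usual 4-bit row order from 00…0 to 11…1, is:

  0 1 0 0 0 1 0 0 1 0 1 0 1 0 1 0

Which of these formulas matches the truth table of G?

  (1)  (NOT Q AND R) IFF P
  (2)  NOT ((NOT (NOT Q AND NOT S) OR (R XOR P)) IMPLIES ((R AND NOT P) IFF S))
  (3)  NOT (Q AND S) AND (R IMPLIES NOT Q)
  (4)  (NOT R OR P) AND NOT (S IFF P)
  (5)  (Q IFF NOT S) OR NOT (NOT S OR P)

(1) fails at (0,0,0,0): the formula yields 1, G is 0.
(2) fails at (0,0,1,0): the formula yields 1, G is 0.
(3) fails at (0,0,0,0): the formula yields 1, G is 0.
(5) fails at (0,0,1,1): the formula yields 1, G is 0.
(4) is the remaining candidate, and it agrees with G on all 16 inputs.

4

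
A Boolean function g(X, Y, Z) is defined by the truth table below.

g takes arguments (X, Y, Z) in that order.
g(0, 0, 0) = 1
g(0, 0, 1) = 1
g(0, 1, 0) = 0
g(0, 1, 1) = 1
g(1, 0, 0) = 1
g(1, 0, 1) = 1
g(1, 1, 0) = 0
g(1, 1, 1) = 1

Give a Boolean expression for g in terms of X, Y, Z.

g(X, Y, Z) = not (((not X and Y) and not Z) or ((X and Y) and not Z))

There are just 2 zero rows: (0,1,0), (1,1,0). Their minterms are ¬X·Y·¬Z, X·Y·¬Z; the OR of those covers precisely the 0-outputs, and negating it yields g.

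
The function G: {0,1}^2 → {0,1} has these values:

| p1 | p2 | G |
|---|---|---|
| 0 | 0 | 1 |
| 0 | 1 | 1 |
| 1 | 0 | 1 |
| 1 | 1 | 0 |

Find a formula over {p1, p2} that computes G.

The output is 0 only when every input is 1 — NAND of all inputs.

G(p1, p2) = NOT (p1 AND p2)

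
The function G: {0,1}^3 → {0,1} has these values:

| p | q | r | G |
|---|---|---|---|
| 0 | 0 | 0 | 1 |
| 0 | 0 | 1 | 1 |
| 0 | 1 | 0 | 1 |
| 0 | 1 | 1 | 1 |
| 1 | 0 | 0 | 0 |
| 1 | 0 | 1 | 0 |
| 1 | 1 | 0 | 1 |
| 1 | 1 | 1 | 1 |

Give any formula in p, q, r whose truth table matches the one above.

There are just 2 zero rows: (1,0,0), (1,0,1). Their minterms are p·¬q·¬r, p·¬q·r; the OR of those covers precisely the 0-outputs, and negating it yields G.

G(p, q, r) = (((p · q') · r') + ((p · q') · r))'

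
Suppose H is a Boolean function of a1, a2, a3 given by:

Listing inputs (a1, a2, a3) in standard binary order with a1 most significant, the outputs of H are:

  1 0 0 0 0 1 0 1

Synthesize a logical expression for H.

The 1-rows are (0,0,0), (1,0,1), (1,1,1). Each contributes one minterm — ¬a1·¬a2·¬a3; a1·¬a2·a3; a1·a2·a3 — and their disjunction is a sum-of-products form of H.

H(a1, a2, a3) = (((NOT a1 AND NOT a2) AND NOT a3) OR ((a1 AND NOT a2) AND a3)) OR ((a1 AND a2) AND a3)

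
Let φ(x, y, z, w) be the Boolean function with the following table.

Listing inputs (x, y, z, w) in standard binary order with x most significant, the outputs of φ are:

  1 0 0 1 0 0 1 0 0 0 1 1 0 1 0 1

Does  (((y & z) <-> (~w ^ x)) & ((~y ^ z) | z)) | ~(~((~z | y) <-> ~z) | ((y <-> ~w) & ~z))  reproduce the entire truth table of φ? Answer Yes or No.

Check the formula against φ row by row:
  x=0, y=0, z=0, w=0: formula gives 1, φ = 1 ✓
  x=0, y=0, z=0, w=1: formula gives 1, but φ = 0 ✗
Row (0,0,0,1) is a counterexample, so the formula is not equivalent to φ.

No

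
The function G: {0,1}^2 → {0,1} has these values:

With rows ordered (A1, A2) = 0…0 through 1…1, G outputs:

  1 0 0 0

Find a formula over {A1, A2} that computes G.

G(A1, A2) = ~(A1 | A2)

The output is 1 only when every input is 0 — NOR of all inputs.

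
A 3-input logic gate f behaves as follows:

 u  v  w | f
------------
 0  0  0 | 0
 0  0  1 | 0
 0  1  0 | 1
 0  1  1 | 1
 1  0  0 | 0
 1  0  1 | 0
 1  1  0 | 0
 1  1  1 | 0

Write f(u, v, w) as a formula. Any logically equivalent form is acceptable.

f(u, v, w) = ((NOT u AND v) AND NOT w) OR ((NOT u AND v) AND w)

The 1-rows are (0,1,0), (0,1,1). Each contributes one minterm — ¬u·v·¬w; ¬u·v·w — and their disjunction is a sum-of-products form of f.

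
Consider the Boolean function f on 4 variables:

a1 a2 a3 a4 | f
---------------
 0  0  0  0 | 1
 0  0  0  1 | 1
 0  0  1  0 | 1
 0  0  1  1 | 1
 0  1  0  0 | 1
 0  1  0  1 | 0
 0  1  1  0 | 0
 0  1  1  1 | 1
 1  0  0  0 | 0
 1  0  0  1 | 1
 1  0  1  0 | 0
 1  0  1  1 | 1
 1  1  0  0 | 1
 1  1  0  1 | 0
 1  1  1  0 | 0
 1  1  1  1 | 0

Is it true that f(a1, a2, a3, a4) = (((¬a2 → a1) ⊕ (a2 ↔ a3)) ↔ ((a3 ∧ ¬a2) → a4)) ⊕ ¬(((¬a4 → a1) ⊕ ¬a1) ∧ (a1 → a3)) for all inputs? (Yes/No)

Evaluate (((¬a2 → a1) ⊕ (a2 ↔ a3)) ↔ ((a3 ∧ ¬a2) → a4)) ⊕ ¬(((¬a4 → a1) ⊕ ¬a1) ∧ (a1 → a3)) on each row and compare to f:
  a1=0, a2=0, a3=0, a4=0: formula gives 1, f = 1 ✓
  a1=0, a2=0, a3=0, a4=1: formula gives 0, but f = 1 ✗
Since they disagree at (0,0,0,1), the expression is not a correct formula for f.

No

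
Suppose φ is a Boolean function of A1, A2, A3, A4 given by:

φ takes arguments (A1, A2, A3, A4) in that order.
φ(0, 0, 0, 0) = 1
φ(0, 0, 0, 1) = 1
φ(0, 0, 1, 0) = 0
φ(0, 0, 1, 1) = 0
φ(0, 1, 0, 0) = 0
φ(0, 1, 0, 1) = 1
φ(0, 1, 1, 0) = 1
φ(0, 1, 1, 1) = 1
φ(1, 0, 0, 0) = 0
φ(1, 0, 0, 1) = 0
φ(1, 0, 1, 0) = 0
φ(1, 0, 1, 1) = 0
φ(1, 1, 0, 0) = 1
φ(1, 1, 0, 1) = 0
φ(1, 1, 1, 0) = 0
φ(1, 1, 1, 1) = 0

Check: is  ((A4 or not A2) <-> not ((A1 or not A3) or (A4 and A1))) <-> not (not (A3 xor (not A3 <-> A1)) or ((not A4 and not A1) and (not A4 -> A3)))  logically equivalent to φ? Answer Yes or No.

Test each input against both φ and the formula:
  A1=0, A2=0, A3=0, A4=0: formula gives 1, φ = 1 ✓
  A1=0, A2=0, A3=0, A4=1: formula gives 1, φ = 1 ✓
  A1=0, A2=0, A3=1, A4=0: formula gives 0, φ = 0 ✓
  A1=0, A2=0, A3=1, A4=1: formula gives 0, φ = 0 ✓
  …
  A1=0, A2=1, A3=1, A4=1: formula gives 0, but φ = 1 ✗
A single disagreement suffices: at (0,1,1,1) they differ, so the formula does not compute φ.

No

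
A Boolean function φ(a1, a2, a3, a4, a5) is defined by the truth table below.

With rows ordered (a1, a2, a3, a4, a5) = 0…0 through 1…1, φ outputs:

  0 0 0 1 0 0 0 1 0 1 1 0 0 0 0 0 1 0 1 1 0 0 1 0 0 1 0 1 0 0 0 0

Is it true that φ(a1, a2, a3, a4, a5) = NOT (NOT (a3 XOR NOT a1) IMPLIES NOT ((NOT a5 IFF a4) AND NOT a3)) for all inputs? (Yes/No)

No

Test each input against both φ and the formula:
  a1=0, a2=0, a3=0, a4=0, a5=0: formula gives 0, φ = 0 ✓
  a1=0, a2=0, a3=0, a4=0, a5=1: formula gives 0, φ = 0 ✓
  a1=0, a2=0, a3=0, a4=1, a5=0: formula gives 0, φ = 0 ✓
  a1=0, a2=0, a3=0, a4=1, a5=1: formula gives 0, but φ = 1 ✗
Row (0,0,0,1,1) is a counterexample, so the formula is not equivalent to φ.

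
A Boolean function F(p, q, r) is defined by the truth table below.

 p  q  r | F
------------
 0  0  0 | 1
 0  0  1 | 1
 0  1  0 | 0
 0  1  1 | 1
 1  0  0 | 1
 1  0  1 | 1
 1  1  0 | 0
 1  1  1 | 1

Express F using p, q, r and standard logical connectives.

F is 0 on only 2 rows — (0,1,0), (1,1,0). Writing each as a minterm (¬p·q·¬r, p·q·¬r) and OR-ing them characterizes exactly where F=0, so F is the negation of that disjunction.

F(p, q, r) = NOT (((NOT p AND q) AND NOT r) OR ((p AND q) AND NOT r))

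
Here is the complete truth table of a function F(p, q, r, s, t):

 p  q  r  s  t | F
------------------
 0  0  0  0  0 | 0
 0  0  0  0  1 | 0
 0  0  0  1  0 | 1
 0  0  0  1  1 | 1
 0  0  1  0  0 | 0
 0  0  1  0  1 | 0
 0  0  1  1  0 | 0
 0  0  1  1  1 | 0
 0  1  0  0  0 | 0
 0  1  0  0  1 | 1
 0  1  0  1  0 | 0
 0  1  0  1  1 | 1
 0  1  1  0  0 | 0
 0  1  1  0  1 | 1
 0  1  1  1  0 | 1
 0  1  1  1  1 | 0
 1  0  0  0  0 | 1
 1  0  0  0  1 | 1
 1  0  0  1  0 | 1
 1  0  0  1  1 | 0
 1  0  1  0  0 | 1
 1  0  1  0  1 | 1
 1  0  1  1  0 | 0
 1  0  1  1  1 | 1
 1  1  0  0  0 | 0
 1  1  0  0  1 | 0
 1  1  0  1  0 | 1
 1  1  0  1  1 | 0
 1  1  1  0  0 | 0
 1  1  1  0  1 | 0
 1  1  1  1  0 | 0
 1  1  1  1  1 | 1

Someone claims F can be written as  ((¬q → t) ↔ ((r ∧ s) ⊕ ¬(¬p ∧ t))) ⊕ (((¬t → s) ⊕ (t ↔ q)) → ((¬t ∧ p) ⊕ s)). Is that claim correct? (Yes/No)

Yes

Test each input against both F and the formula:
  p=0, q=0, r=0, s=0, t=0: formula gives 0, F = 0 ✓
  p=0, q=0, r=0, s=0, t=1: formula gives 0, F = 0 ✓
  p=0, q=0, r=0, s=1, t=0: formula gives 1, F = 1 ✓
  p=0, q=0, r=0, s=1, t=1: formula gives 1, F = 1 ✓
  …and likewise for the remaining 28 rows.
All 32 rows match — the expression computes F exactly.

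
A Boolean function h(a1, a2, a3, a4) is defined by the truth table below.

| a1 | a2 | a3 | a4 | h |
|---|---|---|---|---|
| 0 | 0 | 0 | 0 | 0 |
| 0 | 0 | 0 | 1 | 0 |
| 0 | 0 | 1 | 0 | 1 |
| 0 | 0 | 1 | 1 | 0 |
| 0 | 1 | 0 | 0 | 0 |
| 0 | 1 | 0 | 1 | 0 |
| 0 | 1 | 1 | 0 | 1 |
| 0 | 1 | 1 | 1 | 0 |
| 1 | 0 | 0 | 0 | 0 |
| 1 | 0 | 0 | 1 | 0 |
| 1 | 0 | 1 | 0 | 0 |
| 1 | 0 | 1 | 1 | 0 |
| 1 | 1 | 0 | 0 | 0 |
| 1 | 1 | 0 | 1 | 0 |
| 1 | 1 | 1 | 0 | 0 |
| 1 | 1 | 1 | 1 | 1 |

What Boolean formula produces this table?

h(a1, a2, a3, a4) = ((((¬a1 ∧ ¬a2) ∧ a3) ∧ ¬a4) ∨ (((¬a1 ∧ a2) ∧ a3) ∧ ¬a4)) ∨ (((a1 ∧ a2) ∧ a3) ∧ a4)

Collect the rows where h=1 — (0,0,1,0), (0,1,1,0), (1,1,1,1) — and write one minterm per row: ¬a1·¬a2·a3·¬a4, ¬a1·a2·a3·¬a4, a1·a2·a3·a4. Their union (logical OR) reproduces the table exactly.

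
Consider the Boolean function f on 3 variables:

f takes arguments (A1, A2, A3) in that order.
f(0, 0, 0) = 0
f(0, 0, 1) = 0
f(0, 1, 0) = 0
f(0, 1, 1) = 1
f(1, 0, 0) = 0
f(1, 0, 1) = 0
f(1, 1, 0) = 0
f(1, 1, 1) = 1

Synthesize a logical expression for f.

The 1-rows are (0,1,1), (1,1,1). Each contributes one minterm — ¬A1·A2·A3; A1·A2·A3 — and their disjunction is a sum-of-products form of f.

f(A1, A2, A3) = ((not A1 and A2) and A3) or ((A1 and A2) and A3)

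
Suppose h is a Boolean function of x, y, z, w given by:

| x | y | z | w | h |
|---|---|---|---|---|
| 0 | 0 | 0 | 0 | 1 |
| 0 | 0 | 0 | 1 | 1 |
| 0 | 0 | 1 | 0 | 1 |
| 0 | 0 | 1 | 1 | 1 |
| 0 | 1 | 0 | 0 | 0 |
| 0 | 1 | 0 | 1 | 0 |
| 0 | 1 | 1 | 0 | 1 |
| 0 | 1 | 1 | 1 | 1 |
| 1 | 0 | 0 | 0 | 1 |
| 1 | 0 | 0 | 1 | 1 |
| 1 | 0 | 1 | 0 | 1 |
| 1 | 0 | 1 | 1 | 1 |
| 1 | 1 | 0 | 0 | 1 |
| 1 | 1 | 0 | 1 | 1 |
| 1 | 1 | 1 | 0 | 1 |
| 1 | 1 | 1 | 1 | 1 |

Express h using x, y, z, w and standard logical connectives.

The 0-rows are (0,1,0,0), (0,1,0,1). Take each as a conjunction (¬x·y·¬z·¬w, ¬x·y·¬z·w), form their disjunction, and complement — that gives a formula that is 1 everywhere h is.

h(x, y, z, w) = ¬((((¬x ∧ y) ∧ ¬z) ∧ ¬w) ∨ (((¬x ∧ y) ∧ ¬z) ∧ w))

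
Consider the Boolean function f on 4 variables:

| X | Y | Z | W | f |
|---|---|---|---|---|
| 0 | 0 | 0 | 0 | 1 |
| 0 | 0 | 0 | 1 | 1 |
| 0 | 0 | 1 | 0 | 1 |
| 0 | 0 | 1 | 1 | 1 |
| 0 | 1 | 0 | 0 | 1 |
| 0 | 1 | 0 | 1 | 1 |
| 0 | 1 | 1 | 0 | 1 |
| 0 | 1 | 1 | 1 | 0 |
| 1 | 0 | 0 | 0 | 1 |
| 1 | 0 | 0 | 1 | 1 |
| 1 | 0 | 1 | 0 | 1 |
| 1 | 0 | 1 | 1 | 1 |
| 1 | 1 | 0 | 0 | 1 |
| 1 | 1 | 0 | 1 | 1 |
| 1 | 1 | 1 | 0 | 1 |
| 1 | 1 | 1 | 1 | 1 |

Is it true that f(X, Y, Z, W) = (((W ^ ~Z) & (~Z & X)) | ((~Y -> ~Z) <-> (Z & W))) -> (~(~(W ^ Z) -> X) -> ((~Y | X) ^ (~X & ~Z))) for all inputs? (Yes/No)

Yes

Test each input against both f and the formula:
  X=0, Y=0, Z=0, W=0: formula gives 1, f = 1 ✓
  X=0, Y=0, Z=0, W=1: formula gives 1, f = 1 ✓
  X=0, Y=0, Z=1, W=0: formula gives 1, f = 1 ✓
  X=0, Y=0, Z=1, W=1: formula gives 1, f = 1 ✓
  …and likewise for the remaining 12 rows.
Every row agrees, so the formula is equivalent.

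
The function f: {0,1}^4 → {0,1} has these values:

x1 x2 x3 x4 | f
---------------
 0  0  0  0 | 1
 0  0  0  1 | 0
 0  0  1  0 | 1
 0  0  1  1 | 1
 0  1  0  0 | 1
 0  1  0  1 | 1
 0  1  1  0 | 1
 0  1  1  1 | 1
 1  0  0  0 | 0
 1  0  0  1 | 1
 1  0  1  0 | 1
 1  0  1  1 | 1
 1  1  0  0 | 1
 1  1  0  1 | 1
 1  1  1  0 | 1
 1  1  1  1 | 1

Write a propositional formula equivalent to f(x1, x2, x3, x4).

f(x1, x2, x3, x4) = ((((x1' · x2') · x3') · x4) + (((x1 · x2') · x3') · x4'))'

The 0-rows are (0,0,0,1), (1,0,0,0). Take each as a conjunction (¬x1·¬x2·¬x3·x4, x1·¬x2·¬x3·¬x4), form their disjunction, and complement — that gives a formula that is 1 everywhere f is.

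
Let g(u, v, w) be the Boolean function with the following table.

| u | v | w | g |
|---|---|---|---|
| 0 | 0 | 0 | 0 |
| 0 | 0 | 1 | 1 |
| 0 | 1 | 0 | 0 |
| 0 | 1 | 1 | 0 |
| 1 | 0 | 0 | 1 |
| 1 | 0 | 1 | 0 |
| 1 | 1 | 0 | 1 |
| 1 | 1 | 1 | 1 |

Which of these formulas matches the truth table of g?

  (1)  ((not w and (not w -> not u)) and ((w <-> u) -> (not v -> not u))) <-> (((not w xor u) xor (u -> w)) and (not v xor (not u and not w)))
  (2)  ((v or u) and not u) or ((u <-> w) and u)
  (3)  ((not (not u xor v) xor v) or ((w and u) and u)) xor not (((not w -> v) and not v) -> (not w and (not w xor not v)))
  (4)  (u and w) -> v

(1) disagrees with g on (0,0,1) (formula → 0, table → 1); rule it out.
(2) disagrees with g on (0,0,1) (formula → 0, table → 1); rule it out.
(4) disagrees with g on (0,0,0) (formula → 1, table → 0); rule it out.
That leaves (3). Evaluating it on every row reproduces the table of g exactly.

3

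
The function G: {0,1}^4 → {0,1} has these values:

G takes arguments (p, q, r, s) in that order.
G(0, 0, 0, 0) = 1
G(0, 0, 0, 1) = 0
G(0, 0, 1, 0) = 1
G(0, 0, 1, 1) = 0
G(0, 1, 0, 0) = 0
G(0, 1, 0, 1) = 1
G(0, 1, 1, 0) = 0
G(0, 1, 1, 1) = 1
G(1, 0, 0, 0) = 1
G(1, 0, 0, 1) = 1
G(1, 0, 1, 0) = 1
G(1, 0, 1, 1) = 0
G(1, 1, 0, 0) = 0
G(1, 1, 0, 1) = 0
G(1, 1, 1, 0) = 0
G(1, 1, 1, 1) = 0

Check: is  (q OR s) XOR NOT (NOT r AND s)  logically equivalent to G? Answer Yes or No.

No

Evaluate (q OR s) XOR NOT (NOT r AND s) on each row and compare to G:
  p=0, q=0, r=0, s=0: formula gives 1, G = 1 ✓
  p=0, q=0, r=0, s=1: formula gives 1, but G = 0 ✗
Since they disagree at (0,0,0,1), the expression is not a correct formula for G.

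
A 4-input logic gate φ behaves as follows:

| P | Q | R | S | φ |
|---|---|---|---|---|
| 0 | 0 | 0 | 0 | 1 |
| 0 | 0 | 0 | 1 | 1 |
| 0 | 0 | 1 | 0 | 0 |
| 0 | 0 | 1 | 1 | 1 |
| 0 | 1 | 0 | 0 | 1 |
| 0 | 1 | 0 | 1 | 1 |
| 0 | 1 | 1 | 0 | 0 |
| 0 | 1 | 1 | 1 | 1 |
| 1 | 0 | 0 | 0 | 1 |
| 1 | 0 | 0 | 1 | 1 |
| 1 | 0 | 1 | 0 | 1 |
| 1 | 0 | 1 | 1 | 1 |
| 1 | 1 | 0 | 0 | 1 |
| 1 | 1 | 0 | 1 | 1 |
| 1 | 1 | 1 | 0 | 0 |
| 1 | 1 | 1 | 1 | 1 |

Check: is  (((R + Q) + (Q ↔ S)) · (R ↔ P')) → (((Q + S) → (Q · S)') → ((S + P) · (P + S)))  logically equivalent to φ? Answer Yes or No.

No

Check the formula against φ row by row:
  P=0, Q=0, R=0, S=0: formula gives 1, φ = 1 ✓
  P=0, Q=0, R=0, S=1: formula gives 1, φ = 1 ✓
  P=0, Q=0, R=1, S=0: formula gives 0, φ = 0 ✓
  P=0, Q=0, R=1, S=1: formula gives 1, φ = 1 ✓
  …
  P=1, Q=1, R=1, S=0: formula gives 1, but φ = 0 ✗
Since they disagree at (1,1,1,0), the expression is not a correct formula for φ.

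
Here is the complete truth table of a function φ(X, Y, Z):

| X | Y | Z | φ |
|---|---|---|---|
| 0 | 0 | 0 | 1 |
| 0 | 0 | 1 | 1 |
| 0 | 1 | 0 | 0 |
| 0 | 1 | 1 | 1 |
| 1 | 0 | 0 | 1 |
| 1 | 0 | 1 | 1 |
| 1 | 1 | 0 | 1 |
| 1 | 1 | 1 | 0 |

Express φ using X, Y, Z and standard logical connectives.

The 0-rows are (0,1,0), (1,1,1). Take each as a conjunction (¬X·Y·¬Z, X·Y·Z), form their disjunction, and complement — that gives a formula that is 1 everywhere φ is.

φ(X, Y, Z) = ~(((~X & Y) & ~Z) | ((X & Y) & Z))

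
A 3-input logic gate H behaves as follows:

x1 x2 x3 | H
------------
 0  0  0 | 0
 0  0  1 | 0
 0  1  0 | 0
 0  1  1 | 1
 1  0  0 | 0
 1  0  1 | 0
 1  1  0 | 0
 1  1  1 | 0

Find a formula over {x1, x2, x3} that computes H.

Only row (0,1,1) gives 1. That row's minterm ¬x1·x2·x3 is H directly.

H(x1, x2, x3) = (x1' · x2) · x3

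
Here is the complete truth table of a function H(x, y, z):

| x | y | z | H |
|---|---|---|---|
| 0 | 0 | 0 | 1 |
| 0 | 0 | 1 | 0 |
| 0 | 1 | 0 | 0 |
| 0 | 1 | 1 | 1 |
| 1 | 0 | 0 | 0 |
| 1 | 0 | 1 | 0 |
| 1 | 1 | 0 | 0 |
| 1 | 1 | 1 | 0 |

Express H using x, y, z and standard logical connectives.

Collect the rows where H=1 — (0,0,0), (0,1,1) — and write one minterm per row: ¬x·¬y·¬z, ¬x·y·z. Their union (logical OR) reproduces the table exactly.

H(x, y, z) = ((x' · y') · z') + ((x' · y) · z)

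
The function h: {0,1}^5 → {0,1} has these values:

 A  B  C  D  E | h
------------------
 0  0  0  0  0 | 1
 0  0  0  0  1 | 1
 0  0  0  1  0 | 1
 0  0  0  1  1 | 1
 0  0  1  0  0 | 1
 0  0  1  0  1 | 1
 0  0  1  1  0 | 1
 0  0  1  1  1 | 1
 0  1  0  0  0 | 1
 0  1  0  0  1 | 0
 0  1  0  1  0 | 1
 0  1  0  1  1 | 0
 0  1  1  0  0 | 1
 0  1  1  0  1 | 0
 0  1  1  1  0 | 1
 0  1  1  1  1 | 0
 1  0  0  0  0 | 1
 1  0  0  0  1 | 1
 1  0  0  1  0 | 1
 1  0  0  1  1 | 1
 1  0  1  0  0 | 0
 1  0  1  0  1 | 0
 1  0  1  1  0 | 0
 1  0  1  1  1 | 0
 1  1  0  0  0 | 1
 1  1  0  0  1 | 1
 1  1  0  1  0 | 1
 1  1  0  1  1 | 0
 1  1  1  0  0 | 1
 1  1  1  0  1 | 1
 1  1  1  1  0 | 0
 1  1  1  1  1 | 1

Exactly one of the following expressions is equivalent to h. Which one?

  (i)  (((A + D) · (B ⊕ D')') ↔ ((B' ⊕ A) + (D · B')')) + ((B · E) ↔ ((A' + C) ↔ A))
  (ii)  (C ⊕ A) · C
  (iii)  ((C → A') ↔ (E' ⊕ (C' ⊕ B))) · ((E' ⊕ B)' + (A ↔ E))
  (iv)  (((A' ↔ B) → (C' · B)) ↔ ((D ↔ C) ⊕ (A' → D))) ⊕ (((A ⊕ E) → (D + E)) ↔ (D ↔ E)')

(ii) fails at (0,0,0,0,0): the formula yields 0, h is 1.
(iii) fails at (0,0,0,0,0): the formula yields 0, h is 1.
(iv) fails at (0,0,0,0,1): the formula yields 0, h is 1.
Only (i) survives; checking it on all 32 rows confirms it matches h.

i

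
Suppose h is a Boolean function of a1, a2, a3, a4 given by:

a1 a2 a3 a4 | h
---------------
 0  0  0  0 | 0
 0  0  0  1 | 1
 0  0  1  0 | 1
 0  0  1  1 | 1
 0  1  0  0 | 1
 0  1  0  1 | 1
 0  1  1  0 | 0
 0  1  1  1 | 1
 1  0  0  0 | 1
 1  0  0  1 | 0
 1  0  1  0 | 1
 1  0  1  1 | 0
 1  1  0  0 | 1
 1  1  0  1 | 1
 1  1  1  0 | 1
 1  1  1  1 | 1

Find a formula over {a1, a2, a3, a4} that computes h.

There are just 4 zero rows: (0,0,0,0), (0,1,1,0), (1,0,0,1), (1,0,1,1). Their minterms are ¬a1·¬a2·¬a3·¬a4, ¬a1·a2·a3·¬a4, a1·¬a2·¬a3·a4, a1·¬a2·a3·a4; the OR of those covers precisely the 0-outputs, and negating it yields h.

h(a1, a2, a3, a4) = not ((((((not a1 and not a2) and not a3) and not a4) or (((not a1 and a2) and a3) and not a4)) or (((a1 and not a2) and not a3) and a4)) or (((a1 and not a2) and a3) and a4))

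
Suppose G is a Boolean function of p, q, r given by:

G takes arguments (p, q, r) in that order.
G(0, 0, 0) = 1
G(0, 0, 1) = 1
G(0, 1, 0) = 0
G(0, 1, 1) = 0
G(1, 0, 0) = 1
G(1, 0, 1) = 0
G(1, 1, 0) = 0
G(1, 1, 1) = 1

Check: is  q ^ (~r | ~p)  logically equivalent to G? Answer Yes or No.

Yes

Check the formula against G row by row:
  p=0, q=0, r=0: formula gives 1, G = 1 ✓
  p=0, q=0, r=1: formula gives 1, G = 1 ✓
  p=0, q=1, r=0: formula gives 0, G = 0 ✓
  p=0, q=1, r=1: formula gives 0, G = 0 ✓
  p=1, q=0, r=0: formula gives 1, G = 1 ✓
  …and likewise for the remaining 3 rows.
No disagreement on any input; they are logically equivalent.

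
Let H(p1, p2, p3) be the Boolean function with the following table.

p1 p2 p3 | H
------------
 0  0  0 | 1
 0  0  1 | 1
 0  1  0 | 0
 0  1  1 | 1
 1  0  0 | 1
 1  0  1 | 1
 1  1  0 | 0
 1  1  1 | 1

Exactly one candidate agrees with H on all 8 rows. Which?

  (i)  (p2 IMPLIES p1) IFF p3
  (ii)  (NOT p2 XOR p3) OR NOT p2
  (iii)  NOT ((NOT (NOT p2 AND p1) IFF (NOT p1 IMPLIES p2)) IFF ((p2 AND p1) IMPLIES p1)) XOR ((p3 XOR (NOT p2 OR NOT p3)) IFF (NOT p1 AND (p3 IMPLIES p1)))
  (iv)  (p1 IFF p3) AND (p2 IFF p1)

ii

(i) disagrees with H on (0,0,0) (formula → 0, table → 1); rule it out.
(iii) disagrees with H on (0,0,0) (formula → 0, table → 1); rule it out.
(iv) disagrees with H on (0,0,1) (formula → 0, table → 1); rule it out.
Only (ii) survives; checking it on all 8 rows confirms it matches H.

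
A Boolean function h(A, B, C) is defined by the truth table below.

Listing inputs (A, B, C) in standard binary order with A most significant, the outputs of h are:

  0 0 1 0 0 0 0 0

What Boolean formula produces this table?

h(A, B, C) = (A' · B) · C'

Only row (0,1,0) gives 1. That row's minterm ¬A·B·¬C is h directly.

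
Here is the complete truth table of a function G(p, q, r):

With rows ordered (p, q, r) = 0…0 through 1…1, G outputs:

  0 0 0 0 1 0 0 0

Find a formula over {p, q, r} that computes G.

G(p, q, r) = (p · q') · r'

Only row (1,0,0) gives 1. That row's minterm p·¬q·¬r is G directly.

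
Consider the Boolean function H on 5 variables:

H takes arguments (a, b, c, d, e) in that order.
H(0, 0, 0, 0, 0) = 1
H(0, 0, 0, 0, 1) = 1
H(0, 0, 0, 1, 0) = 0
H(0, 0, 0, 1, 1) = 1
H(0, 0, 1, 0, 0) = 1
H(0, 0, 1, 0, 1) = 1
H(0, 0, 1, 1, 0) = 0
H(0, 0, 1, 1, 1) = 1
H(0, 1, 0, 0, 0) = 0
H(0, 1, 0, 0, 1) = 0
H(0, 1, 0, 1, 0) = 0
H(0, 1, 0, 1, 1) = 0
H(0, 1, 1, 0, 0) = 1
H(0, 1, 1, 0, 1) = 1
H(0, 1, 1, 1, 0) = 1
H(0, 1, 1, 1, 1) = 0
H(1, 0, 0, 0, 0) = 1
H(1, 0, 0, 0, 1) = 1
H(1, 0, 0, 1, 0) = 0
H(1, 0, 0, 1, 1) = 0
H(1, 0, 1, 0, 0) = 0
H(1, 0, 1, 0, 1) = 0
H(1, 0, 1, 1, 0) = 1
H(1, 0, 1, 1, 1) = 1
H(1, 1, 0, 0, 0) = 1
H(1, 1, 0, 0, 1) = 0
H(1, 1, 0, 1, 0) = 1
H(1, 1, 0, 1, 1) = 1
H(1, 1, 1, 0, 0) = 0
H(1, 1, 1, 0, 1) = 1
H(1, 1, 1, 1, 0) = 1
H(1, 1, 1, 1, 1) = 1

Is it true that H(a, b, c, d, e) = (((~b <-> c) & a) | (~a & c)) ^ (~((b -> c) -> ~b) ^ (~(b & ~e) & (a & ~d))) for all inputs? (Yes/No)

Check the formula against H row by row:
  a=0, b=0, c=0, d=0, e=0: formula gives 0, but H = 1 ✗
Since they disagree at (0,0,0,0,0), the expression is not a correct formula for H.

No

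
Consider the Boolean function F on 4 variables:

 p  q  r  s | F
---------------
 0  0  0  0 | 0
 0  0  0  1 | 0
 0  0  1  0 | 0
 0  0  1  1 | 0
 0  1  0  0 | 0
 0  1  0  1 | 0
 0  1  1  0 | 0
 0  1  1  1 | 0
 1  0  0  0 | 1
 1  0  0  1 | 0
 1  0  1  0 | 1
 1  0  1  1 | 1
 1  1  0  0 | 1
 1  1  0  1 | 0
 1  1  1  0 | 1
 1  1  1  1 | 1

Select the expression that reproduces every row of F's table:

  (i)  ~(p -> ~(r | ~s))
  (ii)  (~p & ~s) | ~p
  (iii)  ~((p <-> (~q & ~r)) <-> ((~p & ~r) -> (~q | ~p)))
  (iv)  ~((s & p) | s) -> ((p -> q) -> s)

(ii) disagrees with F on (0,0,0,0) (formula → 1, table → 0); rule it out.
(iii) disagrees with F on (0,0,0,0) (formula → 1, table → 0); rule it out.
(iv) disagrees with F on (0,0,0,1) (formula → 1, table → 0); rule it out.
Only (i) survives; checking it on all 16 rows confirms it matches F.

i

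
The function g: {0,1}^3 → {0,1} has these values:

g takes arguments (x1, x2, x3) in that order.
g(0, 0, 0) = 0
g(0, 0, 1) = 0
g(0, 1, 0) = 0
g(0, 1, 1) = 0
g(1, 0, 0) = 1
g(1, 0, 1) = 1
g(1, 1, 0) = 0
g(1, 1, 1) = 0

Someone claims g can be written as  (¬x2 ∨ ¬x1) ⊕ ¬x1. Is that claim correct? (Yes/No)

Yes

Test each input against both g and the formula:
  x1=0, x2=0, x3=0: formula gives 0, g = 0 ✓
  x1=0, x2=0, x3=1: formula gives 0, g = 0 ✓
  x1=0, x2=1, x3=0: formula gives 0, g = 0 ✓
  x1=0, x2=1, x3=1: formula gives 0, g = 0 ✓
  x1=1, x2=0, x3=0: formula gives 1, g = 1 ✓
  …and likewise for the remaining 3 rows.
All 8 rows match — the expression computes g exactly.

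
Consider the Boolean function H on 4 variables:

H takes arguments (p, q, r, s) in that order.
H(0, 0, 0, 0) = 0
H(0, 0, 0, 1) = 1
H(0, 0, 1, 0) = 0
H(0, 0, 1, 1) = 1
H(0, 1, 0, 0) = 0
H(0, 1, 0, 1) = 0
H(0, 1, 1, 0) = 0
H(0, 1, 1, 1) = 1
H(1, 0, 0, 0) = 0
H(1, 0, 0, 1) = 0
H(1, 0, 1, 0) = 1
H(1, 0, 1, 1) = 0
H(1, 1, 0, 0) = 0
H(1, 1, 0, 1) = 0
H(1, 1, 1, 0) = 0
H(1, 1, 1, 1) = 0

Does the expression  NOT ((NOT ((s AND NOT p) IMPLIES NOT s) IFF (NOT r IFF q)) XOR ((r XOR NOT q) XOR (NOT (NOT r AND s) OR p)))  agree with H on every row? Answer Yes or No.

Check the formula against H row by row:
  p=0, q=0, r=0, s=0: formula gives 0, H = 0 ✓
  p=0, q=0, r=0, s=1: formula gives 0, but H = 1 ✗
Since they disagree at (0,0,0,1), the expression is not a correct formula for H.

No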